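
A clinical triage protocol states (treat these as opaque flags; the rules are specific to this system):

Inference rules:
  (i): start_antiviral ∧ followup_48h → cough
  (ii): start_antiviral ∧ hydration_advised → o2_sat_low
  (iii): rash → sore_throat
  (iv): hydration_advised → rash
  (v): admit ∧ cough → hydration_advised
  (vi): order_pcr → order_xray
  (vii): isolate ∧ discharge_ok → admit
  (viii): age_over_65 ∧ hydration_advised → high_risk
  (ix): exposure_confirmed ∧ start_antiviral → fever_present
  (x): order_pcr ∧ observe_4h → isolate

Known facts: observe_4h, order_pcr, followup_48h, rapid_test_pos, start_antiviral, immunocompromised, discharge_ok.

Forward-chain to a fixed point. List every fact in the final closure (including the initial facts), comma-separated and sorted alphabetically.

admit, cough, discharge_ok, followup_48h, hydration_advised, immunocompromised, isolate, o2_sat_low, observe_4h, order_pcr, order_xray, rapid_test_pos, rash, sore_throat, start_antiviral

Round 1 fires (i), (vi), (x), giving cough, order_xray, isolate.
Round 2 fires (vii), giving admit.
Round 3 fires (v), giving hydration_advised.
Round 4 fires (ii), (iv), giving o2_sat_low, rash.
Round 5 fires (iii), giving sore_throat.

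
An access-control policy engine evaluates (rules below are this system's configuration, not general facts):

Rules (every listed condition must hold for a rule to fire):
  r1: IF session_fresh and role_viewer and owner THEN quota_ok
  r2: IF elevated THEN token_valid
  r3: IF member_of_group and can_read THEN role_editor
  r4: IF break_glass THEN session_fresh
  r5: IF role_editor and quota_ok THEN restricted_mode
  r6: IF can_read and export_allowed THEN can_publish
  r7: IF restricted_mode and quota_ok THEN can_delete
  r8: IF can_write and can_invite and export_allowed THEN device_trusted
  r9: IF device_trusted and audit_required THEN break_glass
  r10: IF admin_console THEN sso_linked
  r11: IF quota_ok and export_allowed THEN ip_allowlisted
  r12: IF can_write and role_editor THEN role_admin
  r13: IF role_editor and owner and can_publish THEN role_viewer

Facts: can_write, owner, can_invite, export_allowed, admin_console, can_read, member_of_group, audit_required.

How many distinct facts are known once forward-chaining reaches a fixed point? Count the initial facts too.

20

[1] r3 [IF member_of_group and can_read THEN role_editor]; r6 [IF can_read and export_allowed THEN can_publish]; r8 [IF can_write and can_invite and export_allowed THEN device_trusted]; r10 [IF admin_console THEN sso_linked]. ⇒ new: role_editor, can_publish, device_trusted, sso_linked.
[2] r9 [IF device_trusted and audit_required THEN break_glass]; r12 [IF can_write and role_editor THEN role_admin]; r13 [IF role_editor and owner and can_publish THEN role_viewer]. ⇒ new: break_glass, role_admin, role_viewer.
[3] r4 [IF break_glass THEN session_fresh]. ⇒ new: session_fresh.
[4] r1 [IF session_fresh and role_viewer and owner THEN quota_ok]. ⇒ new: quota_ok.
[5] r5 [IF role_editor and quota_ok THEN restricted_mode]; r11 [IF quota_ok and export_allowed THEN ip_allowlisted]. ⇒ new: restricted_mode, ip_allowlisted.
[6] r7 [IF restricted_mode and quota_ok THEN can_delete]. ⇒ new: can_delete.
Closure: {admin_console, audit_required, break_glass, can_delete, can_invite, can_publish, can_read, can_write, device_trusted, export_allowed, ip_allowlisted, member_of_group, owner, quota_ok, restricted_mode, role_admin, role_editor, role_viewer, session_fresh, sso_linked} — 20 facts.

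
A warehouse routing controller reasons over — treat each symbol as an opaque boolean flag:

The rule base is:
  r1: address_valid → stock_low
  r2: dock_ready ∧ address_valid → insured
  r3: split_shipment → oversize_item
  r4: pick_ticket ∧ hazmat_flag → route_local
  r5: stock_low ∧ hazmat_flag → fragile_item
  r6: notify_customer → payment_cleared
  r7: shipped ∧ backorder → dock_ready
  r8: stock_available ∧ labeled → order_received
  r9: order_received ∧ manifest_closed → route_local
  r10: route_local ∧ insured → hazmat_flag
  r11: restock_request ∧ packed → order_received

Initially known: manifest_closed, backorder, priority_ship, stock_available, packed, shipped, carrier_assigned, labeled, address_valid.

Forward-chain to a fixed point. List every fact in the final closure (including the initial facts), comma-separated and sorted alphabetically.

address_valid, backorder, carrier_assigned, dock_ready, fragile_item, hazmat_flag, insured, labeled, manifest_closed, order_received, packed, priority_ship, route_local, shipped, stock_available, stock_low

Round 1 — r1, r7, r8, derive stock_low, dock_ready, order_received.
Round 2 — r2, r9, derive insured, route_local.
Round 3 — r10, derive hazmat_flag.
Round 4 — r5, derive fragile_item.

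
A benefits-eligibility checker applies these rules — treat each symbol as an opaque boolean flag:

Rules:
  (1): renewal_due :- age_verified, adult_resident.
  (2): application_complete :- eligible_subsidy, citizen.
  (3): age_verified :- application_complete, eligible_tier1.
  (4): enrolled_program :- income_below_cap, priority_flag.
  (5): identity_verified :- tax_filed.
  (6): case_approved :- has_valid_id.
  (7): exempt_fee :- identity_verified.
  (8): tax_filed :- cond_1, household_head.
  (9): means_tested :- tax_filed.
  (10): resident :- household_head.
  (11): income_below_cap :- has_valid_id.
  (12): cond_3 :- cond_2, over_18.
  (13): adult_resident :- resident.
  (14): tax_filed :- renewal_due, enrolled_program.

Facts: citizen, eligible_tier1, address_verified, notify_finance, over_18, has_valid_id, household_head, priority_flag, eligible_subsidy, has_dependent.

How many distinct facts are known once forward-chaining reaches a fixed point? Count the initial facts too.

Round 1: (2) [application_complete :- eligible_subsidy, citizen.]; (6) [case_approved :- has_valid_id.]; (10) [resident :- household_head.]; (11) [income_below_cap :- has_valid_id.]. New: application_complete, case_approved, resident, income_below_cap.
Round 2: (3) [age_verified :- application_complete, eligible_tier1.]; (4) [enrolled_program :- income_below_cap, priority_flag.]; (13) [adult_resident :- resident.]. New: age_verified, enrolled_program, adult_resident.
Round 3: (1) [renewal_due :- age_verified, adult_resident.]. New: renewal_due.
Round 4: (14) [tax_filed :- renewal_due, enrolled_program.]. New: tax_filed.
Round 5: (5) [identity_verified :- tax_filed.]; (9) [means_tested :- tax_filed.]. New: identity_verified, means_tested.
Round 6: (7) [exempt_fee :- identity_verified.]. New: exempt_fee.
Closure: {address_verified, adult_resident, age_verified, application_complete, case_approved, citizen, eligible_subsidy, eligible_tier1, enrolled_program, exempt_fee, has_dependent, has_valid_id, household_head, identity_verified, income_below_cap, means_tested, notify_finance, over_18, priority_flag, renewal_due, resident, tax_filed} — 22 facts.

22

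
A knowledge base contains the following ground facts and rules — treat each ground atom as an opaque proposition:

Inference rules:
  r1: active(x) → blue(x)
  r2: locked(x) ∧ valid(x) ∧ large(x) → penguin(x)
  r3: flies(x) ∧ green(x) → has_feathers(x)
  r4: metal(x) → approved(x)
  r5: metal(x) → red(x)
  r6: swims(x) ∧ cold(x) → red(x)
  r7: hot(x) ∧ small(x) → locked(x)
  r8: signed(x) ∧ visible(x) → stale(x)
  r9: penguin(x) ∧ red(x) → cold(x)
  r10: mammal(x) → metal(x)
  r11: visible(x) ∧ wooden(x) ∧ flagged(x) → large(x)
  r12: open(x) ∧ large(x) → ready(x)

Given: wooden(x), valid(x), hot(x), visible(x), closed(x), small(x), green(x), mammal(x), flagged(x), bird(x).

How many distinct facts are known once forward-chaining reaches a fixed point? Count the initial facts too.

17

Round 1 fires r7, r10, r11, giving locked(x), metal(x), large(x).
Round 2 fires r2, r4, r5, giving penguin(x), approved(x), red(x).
Round 3 fires r9, giving cold(x).
Closure: {approved(x), bird(x), closed(x), cold(x), flagged(x), green(x), hot(x), large(x), locked(x), mammal(x), metal(x), penguin(x), red(x), small(x), valid(x), visible(x), wooden(x)} — 17 facts.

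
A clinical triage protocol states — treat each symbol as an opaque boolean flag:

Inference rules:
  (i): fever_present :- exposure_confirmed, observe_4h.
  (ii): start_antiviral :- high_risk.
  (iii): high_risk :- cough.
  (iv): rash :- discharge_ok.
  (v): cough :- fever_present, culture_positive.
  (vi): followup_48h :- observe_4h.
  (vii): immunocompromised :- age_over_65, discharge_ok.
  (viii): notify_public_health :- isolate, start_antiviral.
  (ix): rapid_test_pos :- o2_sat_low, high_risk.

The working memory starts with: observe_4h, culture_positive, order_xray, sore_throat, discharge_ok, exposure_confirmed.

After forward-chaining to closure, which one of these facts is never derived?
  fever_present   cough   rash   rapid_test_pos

rapid_test_pos

Round 1 fires (i), (iv), (vi), giving fever_present, rash, followup_48h.
Round 2 fires (v), giving cough.
Round 3 fires (iii), giving high_risk.
Round 4 fires (ii), giving start_antiviral.
Derived: fever_present (round 1), cough (round 2), rash (round 1). rapid_test_pos never appears in any round.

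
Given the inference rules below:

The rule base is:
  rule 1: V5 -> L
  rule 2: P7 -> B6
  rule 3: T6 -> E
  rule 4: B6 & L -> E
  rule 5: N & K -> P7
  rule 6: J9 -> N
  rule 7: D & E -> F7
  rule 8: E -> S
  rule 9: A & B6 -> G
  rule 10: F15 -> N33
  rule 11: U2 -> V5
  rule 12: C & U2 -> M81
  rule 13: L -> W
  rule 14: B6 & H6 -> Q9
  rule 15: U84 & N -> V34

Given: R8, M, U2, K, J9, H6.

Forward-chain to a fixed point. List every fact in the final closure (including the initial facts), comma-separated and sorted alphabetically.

B6, E, H6, J9, K, L, M, N, P7, Q9, R8, S, U2, V5, W

[1] rule 6 [J9 -> N]; rule 11 [U2 -> V5]. ⇒ new: N, V5.
[2] rule 1 [V5 -> L]; rule 5 [N & K -> P7]. ⇒ new: L, P7.
[3] rule 2 [P7 -> B6]; rule 13 [L -> W]. ⇒ new: B6, W.
[4] rule 4 [B6 & L -> E]; rule 14 [B6 & H6 -> Q9]. ⇒ new: E, Q9.
[5] rule 8 [E -> S]. ⇒ new: S.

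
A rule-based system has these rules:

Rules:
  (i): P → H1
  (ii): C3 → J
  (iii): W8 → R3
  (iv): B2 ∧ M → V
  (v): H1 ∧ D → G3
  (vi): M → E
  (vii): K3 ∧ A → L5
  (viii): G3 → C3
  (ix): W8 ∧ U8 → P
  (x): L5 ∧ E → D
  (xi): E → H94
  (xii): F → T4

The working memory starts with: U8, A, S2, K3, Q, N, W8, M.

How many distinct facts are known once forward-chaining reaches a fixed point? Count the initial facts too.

Round 1 fires (iii), (vi), (vii), (ix), giving R3, E, L5, P.
Round 2 fires (i), (x), (xi), giving H1, D, H94.
Round 3 fires (v), giving G3.
Round 4 fires (viii), giving C3.
Round 5 fires (ii), giving J.
Closure: {A, C3, D, E, G3, H1, H94, J, K3, L5, M, N, P, Q, R3, S2, U8, W8} — 18 facts.

18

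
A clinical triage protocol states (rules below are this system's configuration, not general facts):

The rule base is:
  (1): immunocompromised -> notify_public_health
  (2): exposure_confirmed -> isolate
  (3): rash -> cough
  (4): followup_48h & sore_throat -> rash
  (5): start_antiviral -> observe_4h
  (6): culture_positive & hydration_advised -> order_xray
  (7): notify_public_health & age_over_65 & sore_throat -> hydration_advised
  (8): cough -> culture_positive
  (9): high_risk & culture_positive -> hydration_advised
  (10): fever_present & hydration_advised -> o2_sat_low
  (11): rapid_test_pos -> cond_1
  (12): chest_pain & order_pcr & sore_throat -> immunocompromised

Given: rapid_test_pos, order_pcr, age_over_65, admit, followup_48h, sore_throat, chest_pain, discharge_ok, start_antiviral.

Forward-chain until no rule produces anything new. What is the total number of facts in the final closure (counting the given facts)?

18

Round 1: (4) [followup_48h & sore_throat -> rash]; (5) [start_antiviral -> observe_4h]; (11) [rapid_test_pos -> cond_1]; (12) [chest_pain & order_pcr & sore_throat -> immunocompromised]. Adds rash, observe_4h, cond_1, immunocompromised.
Round 2: (1) [immunocompromised -> notify_public_health]; (3) [rash -> cough]. Adds notify_public_health, cough.
Round 3: (7) [notify_public_health & age_over_65 & sore_throat -> hydration_advised]; (8) [cough -> culture_positive]. Adds hydration_advised, culture_positive.
Round 4: (6) [culture_positive & hydration_advised -> order_xray]. Adds order_xray.
Closure: {admit, age_over_65, chest_pain, cond_1, cough, culture_positive, discharge_ok, followup_48h, hydration_advised, immunocompromised, notify_public_health, observe_4h, order_pcr, order_xray, rapid_test_pos, rash, sore_throat, start_antiviral} — 18 facts.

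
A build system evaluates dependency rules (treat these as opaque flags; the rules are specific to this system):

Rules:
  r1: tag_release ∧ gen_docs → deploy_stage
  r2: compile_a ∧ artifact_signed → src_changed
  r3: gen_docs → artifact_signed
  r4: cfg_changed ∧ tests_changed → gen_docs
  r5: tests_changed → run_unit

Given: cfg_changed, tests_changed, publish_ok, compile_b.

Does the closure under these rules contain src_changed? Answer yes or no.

no

[1] r4 [cfg_changed ∧ tests_changed → gen_docs]; r5 [tests_changed → run_unit]. ⇒ new: gen_docs, run_unit.
[2] r3 [gen_docs → artifact_signed]. ⇒ new: artifact_signed.
Fixed point reached. src_changed is concluded only by r2; r2 needs compile_a (never derived).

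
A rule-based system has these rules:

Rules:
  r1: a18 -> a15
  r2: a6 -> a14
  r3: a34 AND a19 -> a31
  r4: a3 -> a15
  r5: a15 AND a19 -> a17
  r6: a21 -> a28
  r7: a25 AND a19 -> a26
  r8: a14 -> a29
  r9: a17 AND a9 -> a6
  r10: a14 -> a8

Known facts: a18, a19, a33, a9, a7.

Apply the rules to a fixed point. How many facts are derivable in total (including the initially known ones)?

[1] r1 [a18 -> a15]. ⇒ new: a15.
[2] r5 [a15 AND a19 -> a17]. ⇒ new: a17.
[3] r9 [a17 AND a9 -> a6]. ⇒ new: a6.
[4] r2 [a6 -> a14]. ⇒ new: a14.
[5] r8 [a14 -> a29]; r10 [a14 -> a8]. ⇒ new: a29, a8.
Closure: {a14, a15, a17, a18, a19, a29, a33, a6, a7, a8, a9} — 11 facts.

11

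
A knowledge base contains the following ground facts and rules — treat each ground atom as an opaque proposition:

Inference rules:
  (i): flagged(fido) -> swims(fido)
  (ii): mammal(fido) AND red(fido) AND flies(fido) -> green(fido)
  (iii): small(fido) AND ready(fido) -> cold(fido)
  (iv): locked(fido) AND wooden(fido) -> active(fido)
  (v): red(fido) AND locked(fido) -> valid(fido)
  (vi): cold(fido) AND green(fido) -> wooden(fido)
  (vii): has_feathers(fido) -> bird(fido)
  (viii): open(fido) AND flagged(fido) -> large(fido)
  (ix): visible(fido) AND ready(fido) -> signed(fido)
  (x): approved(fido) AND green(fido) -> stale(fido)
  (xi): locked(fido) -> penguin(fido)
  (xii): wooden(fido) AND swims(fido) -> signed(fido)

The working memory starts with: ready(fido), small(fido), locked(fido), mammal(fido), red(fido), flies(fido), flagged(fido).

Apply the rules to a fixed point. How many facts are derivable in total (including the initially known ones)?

15

Round 1 — (i), (ii), (iii), (v), (xi), derive swims(fido), green(fido), cold(fido), valid(fido), penguin(fido).
Round 2 — (vi), derive wooden(fido).
Round 3 — (iv), (xii), derive active(fido), signed(fido).
Closure: {active(fido), cold(fido), flagged(fido), flies(fido), green(fido), locked(fido), mammal(fido), penguin(fido), ready(fido), red(fido), signed(fido), small(fido), swims(fido), valid(fido), wooden(fido)} — 15 facts.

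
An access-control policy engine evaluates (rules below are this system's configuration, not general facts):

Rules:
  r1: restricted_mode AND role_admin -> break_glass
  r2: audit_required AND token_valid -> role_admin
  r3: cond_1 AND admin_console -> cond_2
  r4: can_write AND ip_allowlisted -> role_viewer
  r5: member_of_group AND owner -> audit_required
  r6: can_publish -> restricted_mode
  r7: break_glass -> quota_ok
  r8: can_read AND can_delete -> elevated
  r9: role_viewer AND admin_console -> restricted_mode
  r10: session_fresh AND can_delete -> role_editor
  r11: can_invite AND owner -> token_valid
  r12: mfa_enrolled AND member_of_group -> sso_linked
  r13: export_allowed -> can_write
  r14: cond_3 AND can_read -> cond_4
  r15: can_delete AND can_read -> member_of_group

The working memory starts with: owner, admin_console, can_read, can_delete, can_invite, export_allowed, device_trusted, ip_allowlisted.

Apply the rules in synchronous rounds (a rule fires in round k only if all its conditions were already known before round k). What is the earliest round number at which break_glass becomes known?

4

Round 1: r8 [can_read AND can_delete -> elevated]; r11 [can_invite AND owner -> token_valid]; r13 [export_allowed -> can_write]; r15 [can_delete AND can_read -> member_of_group]. New: elevated, token_valid, can_write, member_of_group.
Round 2: r4 [can_write AND ip_allowlisted -> role_viewer]; r5 [member_of_group AND owner -> audit_required]. New: role_viewer, audit_required.
Round 3: r2 [audit_required AND token_valid -> role_admin]; r9 [role_viewer AND admin_console -> restricted_mode]. New: role_admin, restricted_mode.
Round 4: r1 [restricted_mode AND role_admin -> break_glass]. New: break_glass.
break_glass first appears in round 4.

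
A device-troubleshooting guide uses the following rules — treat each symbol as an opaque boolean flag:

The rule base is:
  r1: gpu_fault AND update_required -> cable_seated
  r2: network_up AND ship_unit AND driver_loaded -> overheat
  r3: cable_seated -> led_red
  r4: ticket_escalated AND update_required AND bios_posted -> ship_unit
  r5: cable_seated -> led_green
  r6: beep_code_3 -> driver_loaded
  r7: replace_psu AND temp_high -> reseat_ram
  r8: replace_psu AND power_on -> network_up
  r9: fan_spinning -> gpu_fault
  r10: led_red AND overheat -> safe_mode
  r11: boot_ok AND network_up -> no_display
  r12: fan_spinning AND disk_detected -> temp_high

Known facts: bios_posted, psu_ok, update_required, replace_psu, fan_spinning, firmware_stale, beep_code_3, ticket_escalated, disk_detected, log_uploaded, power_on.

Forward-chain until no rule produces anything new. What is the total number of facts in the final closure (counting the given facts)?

Round 1: r4 [ticket_escalated AND update_required AND bios_posted -> ship_unit]; r6 [beep_code_3 -> driver_loaded]; r8 [replace_psu AND power_on -> network_up]; r9 [fan_spinning -> gpu_fault]; r12 [fan_spinning AND disk_detected -> temp_high]. Adds ship_unit, driver_loaded, network_up, gpu_fault, temp_high.
Round 2: r1 [gpu_fault AND update_required -> cable_seated]; r2 [network_up AND ship_unit AND driver_loaded -> overheat]; r7 [replace_psu AND temp_high -> reseat_ram]. Adds cable_seated, overheat, reseat_ram.
Round 3: r3 [cable_seated -> led_red]; r5 [cable_seated -> led_green]. Adds led_red, led_green.
Round 4: r10 [led_red AND overheat -> safe_mode]. Adds safe_mode.
Closure: {beep_code_3, bios_posted, cable_seated, disk_detected, driver_loaded, fan_spinning, firmware_stale, gpu_fault, led_green, led_red, log_uploaded, network_up, overheat, power_on, psu_ok, replace_psu, reseat_ram, safe_mode, ship_unit, temp_high, ticket_escalated, update_required} — 22 facts.

22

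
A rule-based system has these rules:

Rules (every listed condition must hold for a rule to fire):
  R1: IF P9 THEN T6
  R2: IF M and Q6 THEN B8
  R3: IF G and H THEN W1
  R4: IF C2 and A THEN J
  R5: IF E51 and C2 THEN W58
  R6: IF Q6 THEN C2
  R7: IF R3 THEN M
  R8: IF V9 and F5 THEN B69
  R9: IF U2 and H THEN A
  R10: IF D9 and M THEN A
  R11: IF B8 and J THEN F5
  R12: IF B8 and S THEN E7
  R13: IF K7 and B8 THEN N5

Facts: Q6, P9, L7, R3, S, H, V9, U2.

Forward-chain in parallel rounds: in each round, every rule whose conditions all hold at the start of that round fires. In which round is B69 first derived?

Round 1 — R1, R6, R7, R9, derive T6, C2, M, A.
Round 2 — R2, R4, derive B8, J.
Round 3 — R11, R12, derive F5, E7.
Round 4 — R8, derive B69.
B69 first appears in round 4.

4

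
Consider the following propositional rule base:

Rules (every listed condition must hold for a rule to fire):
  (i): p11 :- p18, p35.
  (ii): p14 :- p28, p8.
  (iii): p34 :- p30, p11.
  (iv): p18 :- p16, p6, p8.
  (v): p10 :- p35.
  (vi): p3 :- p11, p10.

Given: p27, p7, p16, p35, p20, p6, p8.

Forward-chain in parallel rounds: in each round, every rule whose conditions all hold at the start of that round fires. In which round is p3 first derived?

[1] (iv) [p18 :- p16, p6, p8.]; (v) [p10 :- p35.]. ⇒ new: p18, p10.
[2] (i) [p11 :- p18, p35.]. ⇒ new: p11.
[3] (vi) [p3 :- p11, p10.]. ⇒ new: p3.
p3 first appears in round 3.

3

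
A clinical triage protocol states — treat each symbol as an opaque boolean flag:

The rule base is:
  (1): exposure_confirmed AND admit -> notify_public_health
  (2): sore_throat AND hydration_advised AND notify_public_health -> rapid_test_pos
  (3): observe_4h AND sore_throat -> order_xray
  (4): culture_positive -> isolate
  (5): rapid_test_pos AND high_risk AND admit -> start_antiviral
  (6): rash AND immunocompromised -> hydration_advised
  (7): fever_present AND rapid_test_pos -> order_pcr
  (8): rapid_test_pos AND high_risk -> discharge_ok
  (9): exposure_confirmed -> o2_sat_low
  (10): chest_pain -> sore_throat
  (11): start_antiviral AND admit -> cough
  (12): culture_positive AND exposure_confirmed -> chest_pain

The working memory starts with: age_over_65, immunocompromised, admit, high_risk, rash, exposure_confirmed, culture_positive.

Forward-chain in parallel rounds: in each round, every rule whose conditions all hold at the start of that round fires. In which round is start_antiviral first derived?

Round 1 fires (1), (4), (6), (9), (12), giving notify_public_health, isolate, hydration_advised, o2_sat_low, chest_pain.
Round 2 fires (10), giving sore_throat.
Round 3 fires (2), giving rapid_test_pos.
Round 4 fires (5), (8), giving start_antiviral, discharge_ok.
start_antiviral first appears in round 4.

4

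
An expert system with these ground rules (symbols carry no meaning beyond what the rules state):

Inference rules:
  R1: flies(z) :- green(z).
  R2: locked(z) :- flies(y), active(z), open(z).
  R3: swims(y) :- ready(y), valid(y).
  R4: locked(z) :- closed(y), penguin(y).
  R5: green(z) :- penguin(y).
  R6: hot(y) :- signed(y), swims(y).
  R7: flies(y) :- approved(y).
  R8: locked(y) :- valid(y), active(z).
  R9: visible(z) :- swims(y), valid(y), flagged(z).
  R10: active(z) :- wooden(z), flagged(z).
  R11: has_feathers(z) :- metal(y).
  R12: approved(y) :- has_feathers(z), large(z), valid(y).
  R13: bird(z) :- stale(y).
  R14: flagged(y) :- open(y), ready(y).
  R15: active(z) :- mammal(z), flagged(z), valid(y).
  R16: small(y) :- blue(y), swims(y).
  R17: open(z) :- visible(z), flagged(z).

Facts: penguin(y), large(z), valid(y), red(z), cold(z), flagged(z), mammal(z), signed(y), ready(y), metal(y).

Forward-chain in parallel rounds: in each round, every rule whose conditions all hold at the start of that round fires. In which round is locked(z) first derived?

4

Round 1: R3 [swims(y) :- ready(y), valid(y).]; R5 [green(z) :- penguin(y).]; R11 [has_feathers(z) :- metal(y).]; R15 [active(z) :- mammal(z), flagged(z), valid(y).]. New: swims(y), green(z), has_feathers(z), active(z).
Round 2: R1 [flies(z) :- green(z).]; R6 [hot(y) :- signed(y), swims(y).]; R8 [locked(y) :- valid(y), active(z).]; R9 [visible(z) :- swims(y), valid(y), flagged(z).]; R12 [approved(y) :- has_feathers(z), large(z), valid(y).]. New: flies(z), hot(y), locked(y), visible(z), approved(y).
Round 3: R7 [flies(y) :- approved(y).]; R17 [open(z) :- visible(z), flagged(z).]. New: flies(y), open(z).
Round 4: R2 [locked(z) :- flies(y), active(z), open(z).]. New: locked(z).
locked(z) first appears in round 4.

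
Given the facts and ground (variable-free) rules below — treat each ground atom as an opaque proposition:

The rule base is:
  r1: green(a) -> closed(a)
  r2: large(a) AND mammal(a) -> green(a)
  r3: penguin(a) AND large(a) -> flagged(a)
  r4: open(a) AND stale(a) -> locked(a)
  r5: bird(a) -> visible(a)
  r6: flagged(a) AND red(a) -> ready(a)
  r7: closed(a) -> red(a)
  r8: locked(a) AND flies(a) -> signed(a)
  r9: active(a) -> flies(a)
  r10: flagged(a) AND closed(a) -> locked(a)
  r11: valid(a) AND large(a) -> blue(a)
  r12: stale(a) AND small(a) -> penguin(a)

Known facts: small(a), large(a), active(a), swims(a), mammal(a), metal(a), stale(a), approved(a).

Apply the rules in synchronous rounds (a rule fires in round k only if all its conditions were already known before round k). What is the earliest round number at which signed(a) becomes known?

4

Round 1: r2 [large(a) AND mammal(a) -> green(a)]; r9 [active(a) -> flies(a)]; r12 [stale(a) AND small(a) -> penguin(a)]. New: green(a), flies(a), penguin(a).
Round 2: r1 [green(a) -> closed(a)]; r3 [penguin(a) AND large(a) -> flagged(a)]. New: closed(a), flagged(a).
Round 3: r7 [closed(a) -> red(a)]; r10 [flagged(a) AND closed(a) -> locked(a)]. New: red(a), locked(a).
Round 4: r6 [flagged(a) AND red(a) -> ready(a)]; r8 [locked(a) AND flies(a) -> signed(a)]. New: ready(a), signed(a).
signed(a) first appears in round 4.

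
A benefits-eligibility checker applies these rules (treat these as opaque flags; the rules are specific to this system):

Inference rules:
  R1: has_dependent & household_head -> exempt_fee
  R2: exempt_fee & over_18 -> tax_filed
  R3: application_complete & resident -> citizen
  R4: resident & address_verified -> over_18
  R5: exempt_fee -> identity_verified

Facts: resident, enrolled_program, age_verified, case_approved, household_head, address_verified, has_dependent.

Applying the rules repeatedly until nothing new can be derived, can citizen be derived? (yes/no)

Round 1 fires R1, R4, giving exempt_fee, over_18.
Round 2 fires R2, R5, giving tax_filed, identity_verified.
Fixed point reached. citizen is concluded only by R3; R3 needs application_complete (never derived).

no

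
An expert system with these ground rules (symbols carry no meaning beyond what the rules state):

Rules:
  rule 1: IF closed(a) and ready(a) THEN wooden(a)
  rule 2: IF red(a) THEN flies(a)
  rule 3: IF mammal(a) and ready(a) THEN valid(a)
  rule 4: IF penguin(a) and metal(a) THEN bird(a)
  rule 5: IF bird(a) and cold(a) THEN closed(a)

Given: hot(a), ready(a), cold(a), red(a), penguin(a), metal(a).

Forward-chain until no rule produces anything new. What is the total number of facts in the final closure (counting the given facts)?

10

Round 1 — rule 2, rule 4, derive flies(a), bird(a).
Round 2 — rule 5, derive closed(a).
Round 3 — rule 1, derive wooden(a).
Closure: {bird(a), closed(a), cold(a), flies(a), hot(a), metal(a), penguin(a), ready(a), red(a), wooden(a)} — 10 facts.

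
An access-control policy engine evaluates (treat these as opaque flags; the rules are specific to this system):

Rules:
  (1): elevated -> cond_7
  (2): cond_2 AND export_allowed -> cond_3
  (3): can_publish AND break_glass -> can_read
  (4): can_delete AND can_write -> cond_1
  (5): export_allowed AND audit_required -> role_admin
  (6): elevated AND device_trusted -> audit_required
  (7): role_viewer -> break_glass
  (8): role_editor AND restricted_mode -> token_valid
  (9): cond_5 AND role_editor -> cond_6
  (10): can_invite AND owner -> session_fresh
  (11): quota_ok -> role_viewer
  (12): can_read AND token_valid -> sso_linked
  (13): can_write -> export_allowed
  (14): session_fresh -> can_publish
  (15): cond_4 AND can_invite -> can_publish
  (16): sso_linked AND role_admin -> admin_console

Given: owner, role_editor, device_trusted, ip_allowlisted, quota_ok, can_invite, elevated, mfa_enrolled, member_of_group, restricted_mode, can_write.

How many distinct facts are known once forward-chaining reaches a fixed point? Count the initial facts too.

23

Round 1: (1) [elevated -> cond_7]; (6) [elevated AND device_trusted -> audit_required]; (8) [role_editor AND restricted_mode -> token_valid]; (10) [can_invite AND owner -> session_fresh]; (11) [quota_ok -> role_viewer]; (13) [can_write -> export_allowed]. Adds cond_7, audit_required, token_valid, session_fresh, role_viewer, export_allowed.
Round 2: (5) [export_allowed AND audit_required -> role_admin]; (7) [role_viewer -> break_glass]; (14) [session_fresh -> can_publish]. Adds role_admin, break_glass, can_publish.
Round 3: (3) [can_publish AND break_glass -> can_read]. Adds can_read.
Round 4: (12) [can_read AND token_valid -> sso_linked]. Adds sso_linked.
Round 5: (16) [sso_linked AND role_admin -> admin_console]. Adds admin_console.
Closure: {admin_console, audit_required, break_glass, can_invite, can_publish, can_read, can_write, cond_7, device_trusted, elevated, export_allowed, ip_allowlisted, member_of_group, mfa_enrolled, owner, quota_ok, restricted_mode, role_admin, role_editor, role_viewer, session_fresh, sso_linked, token_valid} — 23 facts.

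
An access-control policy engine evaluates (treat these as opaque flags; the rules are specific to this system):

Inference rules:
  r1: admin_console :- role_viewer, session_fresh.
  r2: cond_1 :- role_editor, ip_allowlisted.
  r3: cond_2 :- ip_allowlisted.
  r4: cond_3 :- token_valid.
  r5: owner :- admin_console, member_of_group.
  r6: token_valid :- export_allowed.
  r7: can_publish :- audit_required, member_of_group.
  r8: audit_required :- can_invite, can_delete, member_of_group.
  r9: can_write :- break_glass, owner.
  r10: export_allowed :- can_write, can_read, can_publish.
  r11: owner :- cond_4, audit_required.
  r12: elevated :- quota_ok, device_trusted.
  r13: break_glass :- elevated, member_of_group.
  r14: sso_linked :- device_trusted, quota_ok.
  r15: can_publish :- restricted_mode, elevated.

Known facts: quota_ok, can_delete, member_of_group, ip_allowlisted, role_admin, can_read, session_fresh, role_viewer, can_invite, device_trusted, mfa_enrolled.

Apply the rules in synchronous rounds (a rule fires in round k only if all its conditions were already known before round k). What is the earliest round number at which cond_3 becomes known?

6

Round 1: r1 [admin_console :- role_viewer, session_fresh.]; r3 [cond_2 :- ip_allowlisted.]; r8 [audit_required :- can_invite, can_delete, member_of_group.]; r12 [elevated :- quota_ok, device_trusted.]; r14 [sso_linked :- device_trusted, quota_ok.]. New: admin_console, cond_2, audit_required, elevated, sso_linked.
Round 2: r5 [owner :- admin_console, member_of_group.]; r7 [can_publish :- audit_required, member_of_group.]; r13 [break_glass :- elevated, member_of_group.]. New: owner, can_publish, break_glass.
Round 3: r9 [can_write :- break_glass, owner.]. New: can_write.
Round 4: r10 [export_allowed :- can_write, can_read, can_publish.]. New: export_allowed.
Round 5: r6 [token_valid :- export_allowed.]. New: token_valid.
Round 6: r4 [cond_3 :- token_valid.]. New: cond_3.
cond_3 first appears in round 6.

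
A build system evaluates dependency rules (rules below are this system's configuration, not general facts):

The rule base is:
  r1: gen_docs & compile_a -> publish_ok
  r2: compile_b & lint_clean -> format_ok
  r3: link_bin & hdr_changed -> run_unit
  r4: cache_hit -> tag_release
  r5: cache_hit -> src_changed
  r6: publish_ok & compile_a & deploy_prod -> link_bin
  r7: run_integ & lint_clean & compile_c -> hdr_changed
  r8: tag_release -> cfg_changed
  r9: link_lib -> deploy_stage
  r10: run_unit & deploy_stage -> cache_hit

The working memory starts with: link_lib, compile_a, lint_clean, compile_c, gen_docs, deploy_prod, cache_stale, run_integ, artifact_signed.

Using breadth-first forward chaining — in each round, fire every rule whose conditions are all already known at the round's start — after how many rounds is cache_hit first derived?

4

[1] r1 [gen_docs & compile_a -> publish_ok]; r7 [run_integ & lint_clean & compile_c -> hdr_changed]; r9 [link_lib -> deploy_stage]. ⇒ new: publish_ok, hdr_changed, deploy_stage.
[2] r6 [publish_ok & compile_a & deploy_prod -> link_bin]. ⇒ new: link_bin.
[3] r3 [link_bin & hdr_changed -> run_unit]. ⇒ new: run_unit.
[4] r10 [run_unit & deploy_stage -> cache_hit]. ⇒ new: cache_hit.
cache_hit first appears in round 4.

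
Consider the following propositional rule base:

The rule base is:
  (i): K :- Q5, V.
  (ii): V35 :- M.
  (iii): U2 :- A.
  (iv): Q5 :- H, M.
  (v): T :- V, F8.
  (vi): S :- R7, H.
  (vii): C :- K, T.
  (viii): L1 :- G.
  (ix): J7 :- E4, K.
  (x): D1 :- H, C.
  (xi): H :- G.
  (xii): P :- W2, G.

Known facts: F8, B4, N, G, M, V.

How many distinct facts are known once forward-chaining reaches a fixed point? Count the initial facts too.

[1] (ii) [V35 :- M.]; (v) [T :- V, F8.]; (viii) [L1 :- G.]; (xi) [H :- G.]. ⇒ new: V35, T, L1, H.
[2] (iv) [Q5 :- H, M.]. ⇒ new: Q5.
[3] (i) [K :- Q5, V.]. ⇒ new: K.
[4] (vii) [C :- K, T.]. ⇒ new: C.
[5] (x) [D1 :- H, C.]. ⇒ new: D1.
Closure: {B4, C, D1, F8, G, H, K, L1, M, N, Q5, T, V, V35} — 14 facts.

14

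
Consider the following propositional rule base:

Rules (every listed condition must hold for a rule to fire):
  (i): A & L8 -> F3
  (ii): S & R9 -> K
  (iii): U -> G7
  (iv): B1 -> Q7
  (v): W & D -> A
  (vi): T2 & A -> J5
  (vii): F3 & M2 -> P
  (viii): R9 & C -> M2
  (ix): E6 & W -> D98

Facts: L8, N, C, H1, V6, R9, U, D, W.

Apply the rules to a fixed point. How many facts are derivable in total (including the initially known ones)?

14

Round 1 fires (iii), (v), (viii), giving G7, A, M2.
Round 2 fires (i), giving F3.
Round 3 fires (vii), giving P.
Closure: {A, C, D, F3, G7, H1, L8, M2, N, P, R9, U, V6, W} — 14 facts.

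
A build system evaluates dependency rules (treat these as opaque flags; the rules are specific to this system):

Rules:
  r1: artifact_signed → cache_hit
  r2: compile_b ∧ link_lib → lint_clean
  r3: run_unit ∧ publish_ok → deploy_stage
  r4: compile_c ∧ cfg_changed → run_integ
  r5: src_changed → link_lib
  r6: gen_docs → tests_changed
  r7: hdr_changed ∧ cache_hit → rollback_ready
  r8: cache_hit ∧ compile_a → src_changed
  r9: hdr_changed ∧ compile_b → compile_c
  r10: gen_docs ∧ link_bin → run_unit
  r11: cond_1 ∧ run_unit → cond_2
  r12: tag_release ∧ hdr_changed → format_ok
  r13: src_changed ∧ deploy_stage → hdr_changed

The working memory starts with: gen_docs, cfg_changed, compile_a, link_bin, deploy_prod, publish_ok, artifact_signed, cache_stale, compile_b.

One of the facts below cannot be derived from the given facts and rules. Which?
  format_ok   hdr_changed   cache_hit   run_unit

format_ok

Round 1: r1 [artifact_signed → cache_hit]; r6 [gen_docs → tests_changed]; r10 [gen_docs ∧ link_bin → run_unit]. Adds cache_hit, tests_changed, run_unit.
Round 2: r3 [run_unit ∧ publish_ok → deploy_stage]; r8 [cache_hit ∧ compile_a → src_changed]. Adds deploy_stage, src_changed.
Round 3: r5 [src_changed → link_lib]; r13 [src_changed ∧ deploy_stage → hdr_changed]. Adds link_lib, hdr_changed.
Round 4: r2 [compile_b ∧ link_lib → lint_clean]; r7 [hdr_changed ∧ cache_hit → rollback_ready]; r9 [hdr_changed ∧ compile_b → compile_c]. Adds lint_clean, rollback_ready, compile_c.
Round 5: r4 [compile_c ∧ cfg_changed → run_integ]. Adds run_integ.
Derived: cache_hit (round 1), run_unit (round 1), hdr_changed (round 3). format_ok never appears in any round.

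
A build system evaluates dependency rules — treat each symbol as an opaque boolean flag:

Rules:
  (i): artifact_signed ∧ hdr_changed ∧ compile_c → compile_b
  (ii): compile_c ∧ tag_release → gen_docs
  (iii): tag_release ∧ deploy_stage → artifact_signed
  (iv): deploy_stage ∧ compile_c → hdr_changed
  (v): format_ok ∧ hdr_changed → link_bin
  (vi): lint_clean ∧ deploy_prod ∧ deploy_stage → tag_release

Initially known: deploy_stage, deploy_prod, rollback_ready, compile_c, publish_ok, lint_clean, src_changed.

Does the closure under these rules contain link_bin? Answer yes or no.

no

Round 1: (iv) [deploy_stage ∧ compile_c → hdr_changed]; (vi) [lint_clean ∧ deploy_prod ∧ deploy_stage → tag_release]. Adds hdr_changed, tag_release.
Round 2: (ii) [compile_c ∧ tag_release → gen_docs]; (iii) [tag_release ∧ deploy_stage → artifact_signed]. Adds gen_docs, artifact_signed.
Round 3: (i) [artifact_signed ∧ hdr_changed ∧ compile_c → compile_b]. Adds compile_b.
Fixed point reached. link_bin is concluded only by (v); (v) needs format_ok (never derived).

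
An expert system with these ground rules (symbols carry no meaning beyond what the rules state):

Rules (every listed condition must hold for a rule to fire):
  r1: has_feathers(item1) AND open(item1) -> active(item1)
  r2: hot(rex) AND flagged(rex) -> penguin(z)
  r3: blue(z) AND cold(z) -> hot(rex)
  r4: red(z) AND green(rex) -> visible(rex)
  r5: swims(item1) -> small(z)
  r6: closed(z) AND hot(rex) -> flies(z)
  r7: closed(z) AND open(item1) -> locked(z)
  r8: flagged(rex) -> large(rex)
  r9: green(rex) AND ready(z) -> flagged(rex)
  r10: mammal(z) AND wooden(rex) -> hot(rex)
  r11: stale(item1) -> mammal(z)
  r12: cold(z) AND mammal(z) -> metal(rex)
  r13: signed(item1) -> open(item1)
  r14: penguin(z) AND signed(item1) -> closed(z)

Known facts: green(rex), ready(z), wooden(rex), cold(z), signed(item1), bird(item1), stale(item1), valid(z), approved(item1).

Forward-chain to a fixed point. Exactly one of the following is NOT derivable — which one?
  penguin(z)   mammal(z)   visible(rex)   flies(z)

visible(rex)

Round 1 fires r9, r11, r13, giving flagged(rex), mammal(z), open(item1).
Round 2 fires r8, r10, r12, giving large(rex), hot(rex), metal(rex).
Round 3 fires r2, giving penguin(z).
Round 4 fires r14, giving closed(z).
Round 5 fires r6, r7, giving flies(z), locked(z).
Derived: flies(z) (round 5), mammal(z) (round 1), penguin(z) (round 3). visible(rex) never appears in any round.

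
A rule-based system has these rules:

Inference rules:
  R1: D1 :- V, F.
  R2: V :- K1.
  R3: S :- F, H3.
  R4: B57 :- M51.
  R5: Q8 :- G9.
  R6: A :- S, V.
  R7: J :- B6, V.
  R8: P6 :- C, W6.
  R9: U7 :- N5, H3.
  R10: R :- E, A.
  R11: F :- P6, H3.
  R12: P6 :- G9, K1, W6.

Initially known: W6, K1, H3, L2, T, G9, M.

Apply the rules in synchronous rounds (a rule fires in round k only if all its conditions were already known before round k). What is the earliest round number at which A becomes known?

Round 1: R2 [V :- K1.]; R5 [Q8 :- G9.]; R12 [P6 :- G9, K1, W6.]. Adds V, Q8, P6.
Round 2: R11 [F :- P6, H3.]. Adds F.
Round 3: R1 [D1 :- V, F.]; R3 [S :- F, H3.]. Adds D1, S.
Round 4: R6 [A :- S, V.]. Adds A.
A first appears in round 4.

4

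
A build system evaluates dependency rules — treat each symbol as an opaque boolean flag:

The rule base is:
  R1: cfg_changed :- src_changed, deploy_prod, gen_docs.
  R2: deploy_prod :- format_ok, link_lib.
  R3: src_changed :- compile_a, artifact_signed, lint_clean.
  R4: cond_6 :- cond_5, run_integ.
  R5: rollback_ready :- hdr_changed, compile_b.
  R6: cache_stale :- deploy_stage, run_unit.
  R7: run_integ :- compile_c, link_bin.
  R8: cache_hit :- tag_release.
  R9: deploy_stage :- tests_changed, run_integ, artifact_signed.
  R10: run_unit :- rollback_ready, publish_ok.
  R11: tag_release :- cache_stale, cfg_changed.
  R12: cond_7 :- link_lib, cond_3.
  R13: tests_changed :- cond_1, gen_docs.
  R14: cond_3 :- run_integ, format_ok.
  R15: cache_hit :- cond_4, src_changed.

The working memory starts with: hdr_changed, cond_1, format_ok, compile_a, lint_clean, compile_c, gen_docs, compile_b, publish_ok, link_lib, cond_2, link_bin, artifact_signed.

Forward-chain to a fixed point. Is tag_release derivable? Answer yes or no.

yes

Round 1: R2 [deploy_prod :- format_ok, link_lib.]; R3 [src_changed :- compile_a, artifact_signed, lint_clean.]; R5 [rollback_ready :- hdr_changed, compile_b.]; R7 [run_integ :- compile_c, link_bin.]; R13 [tests_changed :- cond_1, gen_docs.]. New: deploy_prod, src_changed, rollback_ready, run_integ, tests_changed.
Round 2: R1 [cfg_changed :- src_changed, deploy_prod, gen_docs.]; R9 [deploy_stage :- tests_changed, run_integ, artifact_signed.]; R10 [run_unit :- rollback_ready, publish_ok.]; R14 [cond_3 :- run_integ, format_ok.]. New: cfg_changed, deploy_stage, run_unit, cond_3.
Round 3: R6 [cache_stale :- deploy_stage, run_unit.]; R12 [cond_7 :- link_lib, cond_3.]. New: cache_stale, cond_7.
Round 4: R11 [tag_release :- cache_stale, cfg_changed.]. New: tag_release.
Round 5: R8 [cache_hit :- tag_release.]. New: cache_hit.
tag_release appears in round 4, so it is derivable.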